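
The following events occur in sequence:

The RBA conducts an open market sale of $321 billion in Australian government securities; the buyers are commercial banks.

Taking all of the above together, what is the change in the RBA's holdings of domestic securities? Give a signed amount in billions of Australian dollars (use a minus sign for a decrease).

-$321 billion

OMO sale (to banks) $321 billion: securities removed from the RBA's portfolio → −$321B.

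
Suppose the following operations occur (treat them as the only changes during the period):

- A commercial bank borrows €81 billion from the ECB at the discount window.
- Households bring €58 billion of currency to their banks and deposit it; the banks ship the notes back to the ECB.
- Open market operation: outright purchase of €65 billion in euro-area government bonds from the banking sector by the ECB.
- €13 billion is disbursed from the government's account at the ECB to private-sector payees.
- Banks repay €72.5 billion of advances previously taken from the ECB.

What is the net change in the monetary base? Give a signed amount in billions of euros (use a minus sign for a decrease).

+€86.5 billion

ECB balance sheet:
  Assets:      Securities +€65B, Loans to banks +€8.5B
  Liabilities: Bank reserves +€144.5B, Currency in circulation −€58B, Government deposits −€13B
Commercial banking system:
  Assets:      Reserves at CB +€144.5B, Securities −€65B
  Liabilities: Checkable deposits +€71B, Borrowings from CB +€8.5B
Monetary base = currency + reserves: −€58B + (+€144.5B) = +€86.5 billion.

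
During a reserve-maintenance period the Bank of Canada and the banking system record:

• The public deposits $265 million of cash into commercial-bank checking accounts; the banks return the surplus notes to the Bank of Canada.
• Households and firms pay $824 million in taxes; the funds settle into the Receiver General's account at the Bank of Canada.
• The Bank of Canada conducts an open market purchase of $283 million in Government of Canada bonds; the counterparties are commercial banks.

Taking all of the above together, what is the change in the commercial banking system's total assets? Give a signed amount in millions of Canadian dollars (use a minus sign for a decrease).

Bank of Canada balance sheet:
  Assets:      Securities +$283M
  Liabilities: Bank reserves −$276M, Currency in circulation −$265M, Government deposits +$824M
Commercial banking system:
  Assets:      Reserves at CB −$276M, Securities −$283M
  Liabilities: Checkable deposits −$559M
Change in total bank assets = -$559 million.

-$559 million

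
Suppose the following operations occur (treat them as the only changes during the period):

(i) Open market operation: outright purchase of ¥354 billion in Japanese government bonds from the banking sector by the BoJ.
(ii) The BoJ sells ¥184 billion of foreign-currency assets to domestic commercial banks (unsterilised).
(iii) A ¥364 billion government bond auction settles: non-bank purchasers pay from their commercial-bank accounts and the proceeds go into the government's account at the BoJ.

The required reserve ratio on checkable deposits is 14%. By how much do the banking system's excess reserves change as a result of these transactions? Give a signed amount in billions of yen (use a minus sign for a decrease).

OMO purchase (from banks) ¥354 billion: reserves +¥354B, deposits 0.
FX sale ¥184 billion: reserves −¥184B, deposits 0.
Government account inflow ¥364 billion: reserves −¥364B, deposits −¥364B.
Totals: Δreserves = −¥194B, Δdeposits = −¥364B.
Δrequired reserves = 14% × −¥364B = −¥50.96B.
Δexcess reserves = Δreserves − Δrequired = −¥194B − (−¥50.96B) = -¥143.04 billion.

-¥143.04 billion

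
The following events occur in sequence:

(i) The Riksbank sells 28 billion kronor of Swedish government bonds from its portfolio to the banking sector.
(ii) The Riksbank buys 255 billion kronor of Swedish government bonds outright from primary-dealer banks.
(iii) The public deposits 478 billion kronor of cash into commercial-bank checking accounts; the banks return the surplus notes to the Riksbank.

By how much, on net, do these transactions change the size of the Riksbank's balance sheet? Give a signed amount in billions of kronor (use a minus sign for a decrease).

+227 billion

OMO sale (to banks) 28 billion kronor: a Riksbank asset is shed → −28B.
OMO purchase (from banks) 255 billion kronor: a Riksbank asset is acquired → +255B.
Currency deposit 478 billion kronor: only the composition of liabilities changes → 0.
Net: −28 + 255 + 0 = +227 billion.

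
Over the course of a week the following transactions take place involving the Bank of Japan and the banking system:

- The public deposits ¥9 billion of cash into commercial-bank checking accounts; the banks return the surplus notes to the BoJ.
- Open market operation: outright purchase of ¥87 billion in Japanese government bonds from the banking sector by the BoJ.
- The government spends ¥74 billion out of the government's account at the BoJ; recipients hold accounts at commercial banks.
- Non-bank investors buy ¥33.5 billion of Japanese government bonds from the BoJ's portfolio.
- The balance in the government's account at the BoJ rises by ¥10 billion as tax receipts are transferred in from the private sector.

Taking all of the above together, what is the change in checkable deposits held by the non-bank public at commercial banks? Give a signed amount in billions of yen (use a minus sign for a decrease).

BoJ balance sheet:
  Assets:      Securities +¥53.5B
  Liabilities: Bank reserves +¥126.5B, Currency in circulation −¥9B, Government deposits −¥64B
Commercial banking system:
  Assets:      Reserves at CB +¥126.5B, Securities −¥87B
  Liabilities: Checkable deposits +¥39.5B
So the change in checkable deposits held by the non-bank public at commercial banks is +¥39.5 billion.

+¥39.5 billion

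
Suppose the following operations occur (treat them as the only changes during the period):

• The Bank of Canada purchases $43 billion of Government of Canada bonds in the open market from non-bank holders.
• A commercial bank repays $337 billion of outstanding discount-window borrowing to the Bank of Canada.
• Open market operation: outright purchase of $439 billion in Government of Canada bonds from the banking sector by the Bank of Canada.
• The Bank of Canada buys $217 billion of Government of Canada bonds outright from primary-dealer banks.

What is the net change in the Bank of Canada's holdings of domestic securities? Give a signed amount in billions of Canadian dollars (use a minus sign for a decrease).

+$699 billion

Asset purchase (from non-banks) $43 billion: securities added to the Bank of Canada's portfolio → +$43B.
Discount-window repayment $337 billion: the Bank of Canada's securities portfolio is untouched → 0.
OMO purchase (from banks) $439 billion: securities added to the Bank of Canada's portfolio → +$439B.
OMO purchase (from banks) $217 billion: securities added to the Bank of Canada's portfolio → +$217B.
Net: 43 + 0 + 439 + 217 = +$699 billion.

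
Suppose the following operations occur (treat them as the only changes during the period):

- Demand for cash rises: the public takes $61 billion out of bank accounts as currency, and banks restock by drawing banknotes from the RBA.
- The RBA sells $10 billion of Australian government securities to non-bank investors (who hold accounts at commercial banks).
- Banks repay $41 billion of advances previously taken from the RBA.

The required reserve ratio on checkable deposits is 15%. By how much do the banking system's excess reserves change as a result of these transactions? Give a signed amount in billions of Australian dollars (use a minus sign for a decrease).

-$101.35 billion

Currency withdrawal $61 billion: reserves −$61B, deposits −$61B.
Asset sale (to non-banks) $10 billion: reserves −$10B, deposits −$10B.
Discount-window repayment $41 billion: reserves −$41B, deposits 0.
Totals: Δreserves = −$112B, Δdeposits = −$71B.
Δrequired reserves = 15% × −$71B = −$10.65B.
Δexcess reserves = Δreserves − Δrequired = −$112B − (−$10.65B) = -$101.35 billion.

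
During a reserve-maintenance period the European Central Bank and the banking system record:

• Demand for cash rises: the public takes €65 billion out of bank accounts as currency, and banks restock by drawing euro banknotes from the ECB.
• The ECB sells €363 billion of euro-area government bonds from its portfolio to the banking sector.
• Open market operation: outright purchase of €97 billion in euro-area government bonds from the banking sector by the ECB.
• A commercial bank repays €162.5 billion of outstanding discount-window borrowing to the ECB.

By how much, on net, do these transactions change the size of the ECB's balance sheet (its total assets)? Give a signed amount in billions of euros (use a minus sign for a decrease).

Currency withdrawal €65 billion: only the composition of liabilities changes → 0.
OMO sale (to banks) €363 billion: an ECB asset is shed → −€363B.
OMO purchase (from banks) €97 billion: an ECB asset is acquired → +€97B.
Discount-window repayment €162.5 billion: an ECB asset is shed → −€162.5B.
Net: 0 − 363 + 97 − 162.5 = -€428.5 billion.

-€428.5 billion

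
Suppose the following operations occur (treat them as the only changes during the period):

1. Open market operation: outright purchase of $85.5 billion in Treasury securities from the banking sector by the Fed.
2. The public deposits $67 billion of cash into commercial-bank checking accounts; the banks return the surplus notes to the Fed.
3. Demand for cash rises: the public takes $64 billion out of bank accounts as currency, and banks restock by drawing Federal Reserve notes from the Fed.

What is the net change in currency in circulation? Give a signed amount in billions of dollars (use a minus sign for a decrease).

Fed balance sheet:
  Assets:      Securities +$85.5B
  Liabilities: Bank reserves +$88.5B, Currency in circulation −$3B
Commercial banking system:
  Assets:      Reserves at CB +$88.5B, Securities −$85.5B
  Liabilities: Checkable deposits +$3B
So the change in currency in circulation is -$3 billion.

-$3 billion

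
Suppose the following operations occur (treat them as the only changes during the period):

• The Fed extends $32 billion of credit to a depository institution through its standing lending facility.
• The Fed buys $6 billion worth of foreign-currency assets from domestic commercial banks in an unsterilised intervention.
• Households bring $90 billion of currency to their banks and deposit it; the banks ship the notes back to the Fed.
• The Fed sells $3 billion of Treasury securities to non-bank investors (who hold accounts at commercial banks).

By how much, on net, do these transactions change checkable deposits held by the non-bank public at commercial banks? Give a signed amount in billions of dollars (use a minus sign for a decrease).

Discount-window loan $32 billion: the counterparty is a bank, so public deposits are unchanged → 0.
FX purchase $6 billion: the counterparty is a bank, so public deposits are unchanged → 0.
Currency deposit $90 billion: non-bank counterparties' bank balances rise → +$90B.
Asset sale (to non-banks) $3 billion: non-bank counterparties' bank balances fall → −$3B.
Net: 0 + 0 + 90 − 3 = +$87 billion.

+$87 billion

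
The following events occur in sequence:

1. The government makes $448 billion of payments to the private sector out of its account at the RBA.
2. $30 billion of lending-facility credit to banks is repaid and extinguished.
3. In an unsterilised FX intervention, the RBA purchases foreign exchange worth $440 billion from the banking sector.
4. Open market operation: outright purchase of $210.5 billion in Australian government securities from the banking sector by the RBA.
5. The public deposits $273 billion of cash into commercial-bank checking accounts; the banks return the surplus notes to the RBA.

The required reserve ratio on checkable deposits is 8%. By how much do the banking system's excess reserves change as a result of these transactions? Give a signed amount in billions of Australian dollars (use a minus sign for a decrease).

Government spending $448 billion: reserves +$448B, deposits +$448B.
Discount-window repayment $30 billion: reserves −$30B, deposits 0.
FX purchase $440 billion: reserves +$440B, deposits 0.
OMO purchase (from banks) $210.5 billion: reserves +$210.5B, deposits 0.
Currency deposit $273 billion: reserves +$273B, deposits +$273B.
Totals: Δreserves = +$1341.5B, Δdeposits = +$721B.
Δrequired reserves = 8% × +$721B = +$57.68B.
Δexcess reserves = Δreserves − Δrequired = +$1341.5B − (+$57.68B) = +$1283.82 billion.

+$1283.82 billion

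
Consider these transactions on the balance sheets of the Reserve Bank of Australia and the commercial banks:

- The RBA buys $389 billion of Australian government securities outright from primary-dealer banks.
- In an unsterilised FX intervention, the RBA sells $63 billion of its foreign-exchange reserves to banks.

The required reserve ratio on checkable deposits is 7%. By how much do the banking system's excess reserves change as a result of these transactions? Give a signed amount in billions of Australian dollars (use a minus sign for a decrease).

+$326 billion

OMO purchase (from banks) $389 billion: reserves +$389B, deposits 0.
FX sale $63 billion: reserves −$63B, deposits 0.
Totals: Δreserves = +$326B, Δdeposits = 0.
Δrequired reserves = 7% × 0 = 0.
Δexcess reserves = Δreserves − Δrequired = +$326B − (0) = +$326 billion.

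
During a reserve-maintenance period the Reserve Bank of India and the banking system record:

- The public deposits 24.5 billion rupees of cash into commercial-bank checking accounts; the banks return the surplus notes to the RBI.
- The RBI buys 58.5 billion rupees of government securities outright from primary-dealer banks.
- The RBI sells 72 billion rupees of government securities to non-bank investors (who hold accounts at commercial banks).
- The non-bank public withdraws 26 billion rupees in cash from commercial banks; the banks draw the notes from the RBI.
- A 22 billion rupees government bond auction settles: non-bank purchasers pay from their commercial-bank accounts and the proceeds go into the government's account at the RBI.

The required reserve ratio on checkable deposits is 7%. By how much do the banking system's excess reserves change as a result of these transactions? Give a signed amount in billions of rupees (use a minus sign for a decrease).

Currency deposit 24.5 billion rupees: reserves +24.5B, deposits +24.5B.
OMO purchase (from banks) 58.5 billion rupees: reserves +58.5B, deposits 0.
Asset sale (to non-banks) 72 billion rupees: reserves −72B, deposits −72B.
Currency withdrawal 26 billion rupees: reserves −26B, deposits −26B.
Government account inflow 22 billion rupees: reserves −22B, deposits −22B.
Totals: Δreserves = −37B, Δdeposits = −95.5B.
Δrequired reserves = 7% × −95.5B = −6.685B.
Δexcess reserves = Δreserves − Δrequired = −37B − (−6.685B) = -30.315 billion.

-30.315 billion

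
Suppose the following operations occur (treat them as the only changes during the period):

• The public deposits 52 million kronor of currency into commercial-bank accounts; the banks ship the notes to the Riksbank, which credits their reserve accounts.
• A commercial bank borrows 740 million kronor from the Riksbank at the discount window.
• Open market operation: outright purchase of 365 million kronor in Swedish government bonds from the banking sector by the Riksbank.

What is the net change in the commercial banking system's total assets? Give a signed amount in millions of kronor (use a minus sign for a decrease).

Currency deposit 52 million kronor: bank balance sheets expand → +52M.
Discount-window loan 740 million kronor: bank balance sheets expand → +740M.
OMO purchase (from banks) 365 million kronor: just an asset swap on bank balance sheets → 0.
Net: 52 + 740 + 0 = +792 million.

+792 million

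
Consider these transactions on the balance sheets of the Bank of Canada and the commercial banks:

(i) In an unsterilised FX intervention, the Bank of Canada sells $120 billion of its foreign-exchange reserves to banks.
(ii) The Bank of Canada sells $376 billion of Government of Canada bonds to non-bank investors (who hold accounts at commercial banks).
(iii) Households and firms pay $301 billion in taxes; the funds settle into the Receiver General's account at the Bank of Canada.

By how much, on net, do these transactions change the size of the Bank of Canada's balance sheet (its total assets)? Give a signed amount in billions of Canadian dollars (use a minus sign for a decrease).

Bank of Canada balance sheet:
  Assets:      Securities −$376B, Foreign assets −$120B
  Liabilities: Bank reserves −$797B, Government deposits +$301B
Change in total Bank of Canada assets = -$496 billion.

-$496 billion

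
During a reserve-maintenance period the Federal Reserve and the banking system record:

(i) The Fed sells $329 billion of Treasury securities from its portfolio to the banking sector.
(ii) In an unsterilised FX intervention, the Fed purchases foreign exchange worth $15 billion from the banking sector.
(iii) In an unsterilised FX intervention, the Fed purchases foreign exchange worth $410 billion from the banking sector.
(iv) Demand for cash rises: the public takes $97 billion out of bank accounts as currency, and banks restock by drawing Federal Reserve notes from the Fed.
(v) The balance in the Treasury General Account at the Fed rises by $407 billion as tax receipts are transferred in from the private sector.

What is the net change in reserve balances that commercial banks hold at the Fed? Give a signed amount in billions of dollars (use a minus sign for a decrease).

OMO sale (to banks) $329 billion: the buying banks pay out of their reserve balances → −$329B.
FX purchase $15 billion: the Fed pays by crediting reserve accounts → +$15B.
FX purchase $410 billion: the Fed pays by crediting reserve accounts → +$410B.
Currency withdrawal $97 billion: banks swap reserves for currency → −$97B.
Government account inflow $407 billion: funds move from bank reserves into the government account → −$407B.
Net: −329 + 15 + 410 − 97 − 407 = -$408 billion.

-$408 billion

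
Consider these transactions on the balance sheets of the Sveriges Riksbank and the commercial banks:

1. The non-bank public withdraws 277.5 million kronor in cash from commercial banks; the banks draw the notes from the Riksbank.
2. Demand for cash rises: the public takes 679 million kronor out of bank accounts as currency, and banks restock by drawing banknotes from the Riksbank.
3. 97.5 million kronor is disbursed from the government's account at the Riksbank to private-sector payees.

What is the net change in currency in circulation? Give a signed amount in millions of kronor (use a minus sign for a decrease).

+956.5 million

Riksbank balance sheet:
  Assets:      no change
  Liabilities: Bank reserves −859M, Currency in circulation +956.5M, Government deposits −97.5M
Commercial banking system:
  Assets:      Reserves at CB −859M
  Liabilities: Checkable deposits −859M
So the change in currency in circulation is +956.5 million.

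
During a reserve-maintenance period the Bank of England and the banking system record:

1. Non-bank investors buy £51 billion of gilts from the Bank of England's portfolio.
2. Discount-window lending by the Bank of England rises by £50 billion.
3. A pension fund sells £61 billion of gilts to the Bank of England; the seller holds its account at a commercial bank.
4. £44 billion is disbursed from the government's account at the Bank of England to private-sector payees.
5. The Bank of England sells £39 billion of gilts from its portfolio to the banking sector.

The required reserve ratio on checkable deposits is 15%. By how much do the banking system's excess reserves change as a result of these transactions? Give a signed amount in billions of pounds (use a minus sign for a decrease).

+£56.9 billion

Asset sale (to non-banks) £51 billion: reserves −£51B, deposits −£51B.
Discount-window loan £50 billion: reserves +£50B, deposits 0.
Asset purchase (from non-banks) £61 billion: reserves +£61B, deposits +£61B.
Government spending £44 billion: reserves +£44B, deposits +£44B.
OMO sale (to banks) £39 billion: reserves −£39B, deposits 0.
Totals: Δreserves = +£65B, Δdeposits = +£54B.
Δrequired reserves = 15% × +£54B = +£8.1B.
Δexcess reserves = Δreserves − Δrequired = +£65B − (+£8.1B) = +£56.9 billion.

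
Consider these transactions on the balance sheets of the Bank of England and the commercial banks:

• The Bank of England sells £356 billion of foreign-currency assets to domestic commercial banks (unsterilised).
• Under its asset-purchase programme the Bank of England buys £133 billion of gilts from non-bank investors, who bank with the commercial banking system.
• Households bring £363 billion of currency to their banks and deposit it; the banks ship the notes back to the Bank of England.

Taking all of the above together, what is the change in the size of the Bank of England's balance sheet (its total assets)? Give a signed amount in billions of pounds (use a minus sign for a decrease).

Bank of England balance sheet:
  Assets:      Securities +£133B, Foreign assets −£356B
  Liabilities: Bank reserves +£140B, Currency in circulation −£363B
Commercial banking system:
  Assets:      Reserves at CB +£140B, Foreign assets +£356B
  Liabilities: Checkable deposits +£496B
Change in total Bank of England assets = -£223 billion.

-£223 billion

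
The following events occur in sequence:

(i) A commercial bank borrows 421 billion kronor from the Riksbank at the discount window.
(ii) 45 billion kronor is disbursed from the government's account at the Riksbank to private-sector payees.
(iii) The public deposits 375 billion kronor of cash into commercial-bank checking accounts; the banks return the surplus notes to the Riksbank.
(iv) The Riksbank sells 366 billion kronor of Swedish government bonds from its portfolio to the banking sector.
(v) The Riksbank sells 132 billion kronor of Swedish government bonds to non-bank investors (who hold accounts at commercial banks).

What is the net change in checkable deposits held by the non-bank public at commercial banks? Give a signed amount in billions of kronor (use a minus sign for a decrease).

Discount-window loan 421 billion kronor: the counterparty is a bank, so public deposits are unchanged → 0.
Government spending 45 billion kronor: non-bank counterparties' bank balances rise → +45B.
Currency deposit 375 billion kronor: non-bank counterparties' bank balances rise → +375B.
OMO sale (to banks) 366 billion kronor: the counterparty is a bank, so public deposits are unchanged → 0.
Asset sale (to non-banks) 132 billion kronor: non-bank counterparties' bank balances fall → −132B.
Net: 0 + 45 + 375 + 0 − 132 = +288 billion.

+288 billion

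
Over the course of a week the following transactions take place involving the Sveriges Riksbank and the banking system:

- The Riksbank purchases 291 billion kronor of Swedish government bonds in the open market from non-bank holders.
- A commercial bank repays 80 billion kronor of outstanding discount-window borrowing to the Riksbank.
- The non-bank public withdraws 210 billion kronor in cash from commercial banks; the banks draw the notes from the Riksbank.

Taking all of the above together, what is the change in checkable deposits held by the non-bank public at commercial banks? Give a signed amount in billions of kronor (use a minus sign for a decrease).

+81 billion

Riksbank balance sheet:
  Assets:      Securities +291B, Loans to banks −80B
  Liabilities: Bank reserves +1B, Currency in circulation +210B
Commercial banking system:
  Assets:      Reserves at CB +1B
  Liabilities: Checkable deposits +81B, Borrowings from CB −80B
So the change in checkable deposits held by the non-bank public at commercial banks is +81 billion.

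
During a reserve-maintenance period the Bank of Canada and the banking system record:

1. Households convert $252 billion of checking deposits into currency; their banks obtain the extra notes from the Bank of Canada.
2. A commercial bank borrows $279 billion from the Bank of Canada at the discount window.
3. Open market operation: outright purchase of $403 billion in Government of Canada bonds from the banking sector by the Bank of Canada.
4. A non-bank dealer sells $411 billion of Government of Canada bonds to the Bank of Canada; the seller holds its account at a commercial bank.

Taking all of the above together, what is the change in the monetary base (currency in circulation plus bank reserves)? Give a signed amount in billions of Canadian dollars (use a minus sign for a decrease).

Currency withdrawal $252 billion: just a shift between currency and reserves — both are base money → 0.
Discount-window loan $279 billion: Bank of Canada balance sheet expands → +$279B.
OMO purchase (from banks) $403 billion: Bank of Canada balance sheet expands → +$403B.
Asset purchase (from non-banks) $411 billion: Bank of Canada balance sheet expands → +$411B.
Net: 0 + 279 + 403 + 411 = +$1093 billion.

+$1093 billion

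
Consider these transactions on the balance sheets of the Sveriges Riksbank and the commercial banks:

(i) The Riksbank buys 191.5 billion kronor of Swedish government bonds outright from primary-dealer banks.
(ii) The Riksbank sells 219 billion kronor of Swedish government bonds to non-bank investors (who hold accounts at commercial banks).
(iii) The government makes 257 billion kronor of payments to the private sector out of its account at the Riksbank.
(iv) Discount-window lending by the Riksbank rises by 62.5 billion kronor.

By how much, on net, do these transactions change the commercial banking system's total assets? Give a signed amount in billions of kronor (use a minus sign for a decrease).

+100.5 billion

Riksbank balance sheet:
  Assets:      Securities −27.5B, Loans to banks +62.5B
  Liabilities: Bank reserves +292B, Government deposits −257B
Commercial banking system:
  Assets:      Reserves at CB +292B, Securities −191.5B
  Liabilities: Checkable deposits +38B, Borrowings from CB +62.5B
Change in total bank assets = +100.5 billion.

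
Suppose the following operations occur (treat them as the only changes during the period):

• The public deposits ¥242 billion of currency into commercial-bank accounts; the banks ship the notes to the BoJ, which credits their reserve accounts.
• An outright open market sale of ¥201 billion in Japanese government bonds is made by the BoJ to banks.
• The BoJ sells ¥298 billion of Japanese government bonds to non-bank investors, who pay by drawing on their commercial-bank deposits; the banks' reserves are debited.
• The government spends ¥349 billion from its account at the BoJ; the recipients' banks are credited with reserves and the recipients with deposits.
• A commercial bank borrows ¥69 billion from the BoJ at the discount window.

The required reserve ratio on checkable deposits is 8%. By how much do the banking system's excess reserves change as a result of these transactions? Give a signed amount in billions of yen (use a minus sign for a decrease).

Currency deposit ¥242 billion: reserves +¥242B, deposits +¥242B.
OMO sale (to banks) ¥201 billion: reserves −¥201B, deposits 0.
Asset sale (to non-banks) ¥298 billion: reserves −¥298B, deposits −¥298B.
Government spending ¥349 billion: reserves +¥349B, deposits +¥349B.
Discount-window loan ¥69 billion: reserves +¥69B, deposits 0.
Totals: Δreserves = +¥161B, Δdeposits = +¥293B.
Δrequired reserves = 8% × +¥293B = +¥23.44B.
Δexcess reserves = Δreserves − Δrequired = +¥161B − (+¥23.44B) = +¥137.56 billion.

+¥137.56 billion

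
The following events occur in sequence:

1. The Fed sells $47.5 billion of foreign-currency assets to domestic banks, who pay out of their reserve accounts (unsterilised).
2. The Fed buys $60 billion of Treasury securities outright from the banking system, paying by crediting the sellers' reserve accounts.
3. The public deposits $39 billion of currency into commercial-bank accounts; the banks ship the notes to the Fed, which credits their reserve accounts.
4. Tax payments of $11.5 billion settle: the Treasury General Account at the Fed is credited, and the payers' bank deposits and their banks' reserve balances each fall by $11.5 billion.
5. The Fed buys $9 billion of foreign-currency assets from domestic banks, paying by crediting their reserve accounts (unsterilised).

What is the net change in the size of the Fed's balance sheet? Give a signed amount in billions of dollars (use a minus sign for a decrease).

+$21.5 billion

FX sale $47.5 billion: a Fed asset is shed → −$47.5B.
OMO purchase (from banks) $60 billion: a Fed asset is acquired → +$60B.
Currency deposit $39 billion: only the composition of liabilities changes → 0.
Government account inflow $11.5 billion: only the composition of liabilities changes → 0.
FX purchase $9 billion: a Fed asset is acquired → +$9B.
Net: −47.5 + 60 + 0 + 0 + 9 = +$21.5 billion.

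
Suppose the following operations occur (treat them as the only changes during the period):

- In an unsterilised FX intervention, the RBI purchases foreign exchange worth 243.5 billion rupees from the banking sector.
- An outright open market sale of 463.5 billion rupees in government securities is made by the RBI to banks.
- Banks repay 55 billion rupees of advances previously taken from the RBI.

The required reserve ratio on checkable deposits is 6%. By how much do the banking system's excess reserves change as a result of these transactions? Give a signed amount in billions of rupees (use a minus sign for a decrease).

-275 billion

FX purchase 243.5 billion rupees: reserves +243.5B, deposits 0.
OMO sale (to banks) 463.5 billion rupees: reserves −463.5B, deposits 0.
Discount-window repayment 55 billion rupees: reserves −55B, deposits 0.
Totals: Δreserves = −275B, Δdeposits = 0.
Δrequired reserves = 6% × 0 = 0.
Δexcess reserves = Δreserves − Δrequired = −275B − (0) = -275 billion.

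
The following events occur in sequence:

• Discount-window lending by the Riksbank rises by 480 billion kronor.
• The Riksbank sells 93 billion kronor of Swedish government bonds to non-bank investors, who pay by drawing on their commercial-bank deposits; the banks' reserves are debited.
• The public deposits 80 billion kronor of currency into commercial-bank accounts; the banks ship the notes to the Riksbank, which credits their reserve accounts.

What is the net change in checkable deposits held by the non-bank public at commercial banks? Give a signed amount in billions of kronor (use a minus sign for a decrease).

-13 billion

Riksbank balance sheet:
  Assets:      Securities −93B, Loans to banks +480B
  Liabilities: Bank reserves +467B, Currency in circulation −80B
Commercial banking system:
  Assets:      Reserves at CB +467B
  Liabilities: Checkable deposits −13B, Borrowings from CB +480B
So the change in checkable deposits held by the non-bank public at commercial banks is -13 billion.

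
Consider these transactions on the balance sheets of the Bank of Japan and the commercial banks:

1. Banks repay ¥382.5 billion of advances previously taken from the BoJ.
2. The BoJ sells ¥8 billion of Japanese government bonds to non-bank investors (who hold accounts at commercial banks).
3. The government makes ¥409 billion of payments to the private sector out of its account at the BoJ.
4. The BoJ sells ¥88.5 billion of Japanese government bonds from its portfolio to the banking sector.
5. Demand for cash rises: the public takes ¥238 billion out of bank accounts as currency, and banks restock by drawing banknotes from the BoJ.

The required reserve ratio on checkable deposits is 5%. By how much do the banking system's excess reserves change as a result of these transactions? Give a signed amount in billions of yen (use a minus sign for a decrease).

Discount-window repayment ¥382.5 billion: reserves −¥382.5B, deposits 0.
Asset sale (to non-banks) ¥8 billion: reserves −¥8B, deposits −¥8B.
Government spending ¥409 billion: reserves +¥409B, deposits +¥409B.
OMO sale (to banks) ¥88.5 billion: reserves −¥88.5B, deposits 0.
Currency withdrawal ¥238 billion: reserves −¥238B, deposits −¥238B.
Totals: Δreserves = −¥308B, Δdeposits = +¥163B.
Δrequired reserves = 5% × +¥163B = +¥8.15B.
Δexcess reserves = Δreserves − Δrequired = −¥308B − (+¥8.15B) = -¥316.15 billion.

-¥316.15 billion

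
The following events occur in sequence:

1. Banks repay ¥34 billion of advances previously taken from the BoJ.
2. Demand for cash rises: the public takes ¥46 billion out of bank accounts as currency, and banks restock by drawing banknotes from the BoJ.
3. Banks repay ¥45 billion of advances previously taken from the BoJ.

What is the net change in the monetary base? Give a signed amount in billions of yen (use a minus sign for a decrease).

Discount-window repayment ¥34 billion: BoJ balance sheet contracts → −¥34B.
Currency withdrawal ¥46 billion: just a shift between currency and reserves — both are base money → 0.
Discount-window repayment ¥45 billion: BoJ balance sheet contracts → −¥45B.
Net: −34 + 0 − 45 = -¥79 billion.

-¥79 billion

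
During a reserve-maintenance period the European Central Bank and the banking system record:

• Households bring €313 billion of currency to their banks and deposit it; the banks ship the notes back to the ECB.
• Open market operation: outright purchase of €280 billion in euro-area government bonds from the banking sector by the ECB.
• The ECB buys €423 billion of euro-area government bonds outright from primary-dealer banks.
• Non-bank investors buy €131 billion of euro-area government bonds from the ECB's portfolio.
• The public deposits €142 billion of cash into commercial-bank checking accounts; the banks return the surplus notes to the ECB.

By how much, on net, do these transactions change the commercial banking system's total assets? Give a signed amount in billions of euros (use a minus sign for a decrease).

Currency deposit €313 billion: bank balance sheets expand → +€313B.
OMO purchase (from banks) €280 billion: just an asset swap on bank balance sheets → 0.
OMO purchase (from banks) €423 billion: just an asset swap on bank balance sheets → 0.
Asset sale (to non-banks) €131 billion: bank balance sheets shrink → −€131B.
Currency deposit €142 billion: bank balance sheets expand → +€142B.
Net: 313 + 0 + 0 − 131 + 142 = +€324 billion.

+€324 billion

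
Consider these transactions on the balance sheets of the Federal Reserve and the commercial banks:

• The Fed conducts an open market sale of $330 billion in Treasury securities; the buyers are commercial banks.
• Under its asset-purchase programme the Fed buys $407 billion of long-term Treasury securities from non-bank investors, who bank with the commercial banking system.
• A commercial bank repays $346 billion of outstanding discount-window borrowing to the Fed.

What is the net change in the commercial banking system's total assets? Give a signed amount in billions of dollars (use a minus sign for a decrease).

+$61 billion

OMO sale (to banks) $330 billion: just an asset swap on bank balance sheets → 0.
Asset purchase (from non-banks) $407 billion: bank balance sheets expand → +$407B.
Discount-window repayment $346 billion: bank balance sheets shrink → −$346B.
Net: 0 + 407 − 346 = +$61 billion.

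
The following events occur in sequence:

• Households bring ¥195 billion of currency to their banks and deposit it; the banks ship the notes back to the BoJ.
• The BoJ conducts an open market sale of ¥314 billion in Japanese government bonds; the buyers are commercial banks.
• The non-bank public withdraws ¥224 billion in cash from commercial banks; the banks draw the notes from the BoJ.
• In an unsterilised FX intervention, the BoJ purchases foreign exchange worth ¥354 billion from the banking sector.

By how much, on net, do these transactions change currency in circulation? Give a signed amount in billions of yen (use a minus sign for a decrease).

+¥29 billion

Currency deposit ¥195 billion: notes return to the central bank → −¥195B.
OMO sale (to banks) ¥314 billion: no currency enters or leaves circulation → 0.
Currency withdrawal ¥224 billion: notes leave the central bank → +¥224B.
FX purchase ¥354 billion: no currency enters or leaves circulation → 0.
Net: −195 + 0 + 224 + 0 = +¥29 billion.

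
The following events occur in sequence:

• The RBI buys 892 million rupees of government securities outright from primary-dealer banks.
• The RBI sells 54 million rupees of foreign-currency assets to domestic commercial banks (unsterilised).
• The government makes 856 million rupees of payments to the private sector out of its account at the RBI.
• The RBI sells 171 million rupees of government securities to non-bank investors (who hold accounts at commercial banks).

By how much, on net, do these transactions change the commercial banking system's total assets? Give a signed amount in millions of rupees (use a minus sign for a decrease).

OMO purchase (from banks) 892 million rupees: just an asset swap on bank balance sheets → 0.
FX sale 54 million rupees: just an asset swap on bank balance sheets → 0.
Government spending 856 million rupees: bank balance sheets expand → +856M.
Asset sale (to non-banks) 171 million rupees: bank balance sheets shrink → −171M.
Net: 0 + 0 + 856 − 171 = +685 million.

+685 million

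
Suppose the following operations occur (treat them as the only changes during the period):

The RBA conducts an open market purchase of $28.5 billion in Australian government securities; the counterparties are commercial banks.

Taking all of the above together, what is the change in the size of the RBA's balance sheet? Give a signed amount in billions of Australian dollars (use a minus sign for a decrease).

RBA balance sheet:
  Assets:      Securities +$28.5B
  Liabilities: Bank reserves +$28.5B
Commercial banking system:
  Assets:      Reserves at CB +$28.5B, Securities −$28.5B
  Liabilities: no change
Change in total RBA assets = +$28.5 billion.

+$28.5 billion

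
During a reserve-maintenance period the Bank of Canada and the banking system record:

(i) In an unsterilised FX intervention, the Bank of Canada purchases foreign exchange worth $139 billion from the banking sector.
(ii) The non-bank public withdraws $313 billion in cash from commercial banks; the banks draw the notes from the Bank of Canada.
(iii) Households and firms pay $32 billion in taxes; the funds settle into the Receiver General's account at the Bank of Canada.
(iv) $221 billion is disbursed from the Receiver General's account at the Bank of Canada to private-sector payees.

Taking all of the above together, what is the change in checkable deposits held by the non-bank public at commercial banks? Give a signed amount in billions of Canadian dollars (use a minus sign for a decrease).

-$124 billion

FX purchase $139 billion: the counterparty is a bank, so public deposits are unchanged → 0.
Currency withdrawal $313 billion: non-bank counterparties' bank balances fall → −$313B.
Government account inflow $32 billion: non-bank counterparties' bank balances fall → −$32B.
Government spending $221 billion: non-bank counterparties' bank balances rise → +$221B.
Net: 0 − 313 − 32 + 221 = -$124 billion.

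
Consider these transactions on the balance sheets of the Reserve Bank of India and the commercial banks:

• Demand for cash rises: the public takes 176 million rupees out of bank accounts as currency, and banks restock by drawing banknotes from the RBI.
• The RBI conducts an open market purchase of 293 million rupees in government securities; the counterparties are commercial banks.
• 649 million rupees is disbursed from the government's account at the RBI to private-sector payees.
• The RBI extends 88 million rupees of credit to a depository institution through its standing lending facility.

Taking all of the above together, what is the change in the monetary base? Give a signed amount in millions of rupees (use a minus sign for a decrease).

Currency withdrawal 176 million rupees: just a shift between currency and reserves — both are base money → 0.
OMO purchase (from banks) 293 million rupees: RBI balance sheet expands → +293M.
Government spending 649 million rupees: a non-base liability converts back to reserves → +649M.
Discount-window loan 88 million rupees: RBI balance sheet expands → +88M.
Net: 0 + 293 + 649 + 88 = +1030 million.

+1030 million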